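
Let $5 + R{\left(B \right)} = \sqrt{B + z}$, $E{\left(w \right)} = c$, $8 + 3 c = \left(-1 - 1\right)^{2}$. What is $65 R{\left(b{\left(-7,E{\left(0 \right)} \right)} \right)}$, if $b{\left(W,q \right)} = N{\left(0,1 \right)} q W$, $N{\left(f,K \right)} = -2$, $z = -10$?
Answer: $-325 + \frac{65 i \sqrt{258}}{3} \approx -325.0 + 348.02 i$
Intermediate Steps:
$c = - \frac{4}{3}$ ($c = - \frac{8}{3} + \frac{\left(-1 - 1\right)^{2}}{3} = - \frac{8}{3} + \frac{\left(-2\right)^{2}}{3} = - \frac{8}{3} + \frac{1}{3} \cdot 4 = - \frac{8}{3} + \frac{4}{3} = - \frac{4}{3} \approx -1.3333$)
$E{\left(w \right)} = - \frac{4}{3}$
$b{\left(W,q \right)} = - 2 W q$ ($b{\left(W,q \right)} = - 2 q W = - 2 W q$)
$R{\left(B \right)} = -5 + \sqrt{-10 + B}$ ($R{\left(B \right)} = -5 + \sqrt{B - 10} = -5 + \sqrt{-10 + B}$)
$65 R{\left(b{\left(-7,E{\left(0 \right)} \right)} \right)} = 65 \left(-5 + \sqrt{-10 - \left(-14\right) \left(- \frac{4}{3}\right)}\right) = 65 \left(-5 + \sqrt{-10 - \frac{56}{3}}\right) = 65 \left(-5 + \sqrt{- \frac{86}{3}}\right) = 65 \left(-5 + \frac{i \sqrt{258}}{3}\right) = -325 + \frac{65 i \sqrt{258}}{3}$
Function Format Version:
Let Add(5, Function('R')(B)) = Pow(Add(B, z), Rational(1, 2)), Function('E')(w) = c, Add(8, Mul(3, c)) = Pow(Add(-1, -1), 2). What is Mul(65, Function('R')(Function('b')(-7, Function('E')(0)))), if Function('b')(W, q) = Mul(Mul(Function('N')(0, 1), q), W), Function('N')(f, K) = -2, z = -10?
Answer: Add(-325, Mul(Rational(65, 3), I, Pow(258, Rational(1, 2)))) ≈ Add(-325.00, Mul(348.02, I))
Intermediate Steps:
c = Rational(-4, 3) (c = Add(Rational(-8, 3), Mul(Rational(1, 3), Pow(Add(-1, -1), 2))) = Add(Rational(-8, 3), Mul(Rational(1, 3), Pow(-2, 2))) = Add(Rational(-8, 3), Mul(Rational(1, 3), 4)) = Add(Rational(-8, 3), Rational(4, 3)) = Rational(-4, 3) ≈ -1.3333)
Function('E')(w) = Rational(-4, 3)
Function('b')(W, q) = Mul(-2, W, q) (Function('b')(W, q) = Mul(Mul(-2, q), W) = Mul(-2, W, q))
Function('R')(B) = Add(-5, Pow(Add(-10, B), Rational(1, 2))) (Function('R')(B) = Add(-5, Pow(Add(B, -10), Rational(1, 2))) = Add(-5, Pow(Add(-10, B), Rational(1, 2))))
Mul(65, Function('R')(Function('b')(-7, Function('E')(0)))) = Mul(65, Add(-5, Pow(Add(-10, Mul(-2, -7, Rational(-4, 3))), Rational(1, 2)))) = Mul(65, Add(-5, Pow(Add(-10, Rational(-56, 3)), Rational(1, 2)))) = Mul(65, Add(-5, Pow(Rational(-86, 3), Rational(1, 2)))) = Mul(65, Add(-5, Mul(Rational(1, 3), I, Pow(258, Rational(1, 2))))) = Add(-325, Mul(Rational(65, 3), I, Pow(258, Rational(1, 2))))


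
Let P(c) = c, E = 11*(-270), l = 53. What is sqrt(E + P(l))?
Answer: I*sqrt(2917) ≈ 54.009*I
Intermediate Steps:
E = -2970
sqrt(E + P(l)) = sqrt(-2970 + 53) = sqrt(-2917) = I*sqrt(2917)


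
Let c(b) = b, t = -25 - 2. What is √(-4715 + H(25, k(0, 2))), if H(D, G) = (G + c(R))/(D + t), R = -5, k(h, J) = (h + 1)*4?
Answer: I*√18858/2 ≈ 68.662*I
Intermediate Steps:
k(h, J) = 4 + 4*h (k(h, J) = (1 + h)*4 = 4 + 4*h)
t = -27
H(D, G) = (-5 + G)/(-27 + D) (H(D, G) = (G - 5)/(D - 27) = (-5 + G)/(-27 + D))
√(-4715 + H(25, k(0, 2))) = √(-4715 + (-5 + (4 + 4*0))/(-27 + 25)) = √(-4715 + (-5 + (4 + 0))/(-2)) = √(-4715 - (-5 + 4)/2) = √(-4715 - ½*(-1)) = √(-4715 + ½) = √(-9429/2) = I*√18858/2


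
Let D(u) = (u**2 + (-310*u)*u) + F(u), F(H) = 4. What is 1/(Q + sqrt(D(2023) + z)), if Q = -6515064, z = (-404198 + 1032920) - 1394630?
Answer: -6515064/42447324281461 - I*sqrt(1265357365)/42447324281461 ≈ -1.5349e-7 - 8.3802e-10*I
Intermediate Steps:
D(u) = 4 - 309*u**2 (D(u) = (u**2 + (-310*u)*u) + 4 = (u**2 - 310*u**2) + 4 = -309*u**2 + 4 = 4 - 309*u**2)
z = -765908 (z = 628722 - 1394630 = -765908)
1/(Q + sqrt(D(2023) + z)) = 1/(-6515064 + sqrt((4 - 309*2023**2) - 765908)) = 1/(-6515064 + sqrt((4 - 309*4092529) - 765908)) = 1/(-6515064 + sqrt((4 - 1264591461) - 765908)) = 1/(-6515064 + sqrt(-1264591457 - 765908)) = 1/(-6515064 + sqrt(-1265357365)) = 1/(-6515064 + I*sqrt(1265357365))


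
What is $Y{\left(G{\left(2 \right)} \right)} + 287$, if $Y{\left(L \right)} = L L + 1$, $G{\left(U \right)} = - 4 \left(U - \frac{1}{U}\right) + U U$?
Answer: $292$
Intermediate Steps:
$G{\left(U \right)} = U^{2} - 4 U + \frac{4}{U}$ ($G{\left(U \right)} = \left(- 4 U + \frac{4}{U}\right) + U^{2} = U^{2} - 4 U + \frac{4}{U}$)
$Y{\left(L \right)} = 1 + L^{2}$ ($Y{\left(L \right)} = L^{2} + 1 = 1 + L^{2}$)
$Y{\left(G{\left(2 \right)} \right)} + 287 = \left(1 + \left(\frac{4 + 2^{2} \left(-4 + 2\right)}{2}\right)^{2}\right) + 287 = \left(1 + \left(\frac{4 + 4 \left(-2\right)}{2}\right)^{2}\right) + 287 = \left(1 + \left(\frac{4 - 8}{2}\right)^{2}\right) + 287 = \left(1 + \left(\frac{1}{2} \left(-4\right)\right)^{2}\right) + 287 = \left(1 + \left(-2\right)^{2}\right) + 287 = \left(1 + 4\right) + 287 = 5 + 287 = 292$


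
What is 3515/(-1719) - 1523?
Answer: -2621552/1719 ≈ -1525.0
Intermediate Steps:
3515/(-1719) - 1523 = 3515*(-1/1719) - 1523 = -3515/1719 - 1523 = -2621552/1719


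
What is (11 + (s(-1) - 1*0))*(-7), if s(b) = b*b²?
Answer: -70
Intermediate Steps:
s(b) = b³
(11 + (s(-1) - 1*0))*(-7) = (11 + ((-1)³ - 1*0))*(-7) = (11 + (-1 + 0))*(-7) = (11 - 1)*(-7) = 10*(-7) = -70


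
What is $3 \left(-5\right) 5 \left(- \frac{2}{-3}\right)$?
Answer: $-50$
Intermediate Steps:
$3 \left(-5\right) 5 \left(- \frac{2}{-3}\right) = \left(-15\right) 5 \left(\left(-2\right) \left(- \frac{1}{3}\right)\right) = \left(-75\right) \frac{2}{3} = -50$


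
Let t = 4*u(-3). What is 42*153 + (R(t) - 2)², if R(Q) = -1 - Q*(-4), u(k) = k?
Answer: 9027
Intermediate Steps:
t = -12 (t = 4*(-3) = -12)
R(Q) = -1 + 4*Q (R(Q) = -1 - (-4)*Q = -1 + 4*Q)
42*153 + (R(t) - 2)² = 42*153 + ((-1 + 4*(-12)) - 2)² = 6426 + ((-1 - 48) - 2)² = 6426 + (-49 - 2)² = 6426 + (-51)² = 6426 + 2601 = 9027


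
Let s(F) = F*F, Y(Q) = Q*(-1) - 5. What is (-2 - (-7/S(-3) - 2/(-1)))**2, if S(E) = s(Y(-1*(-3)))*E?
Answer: 600625/36864 ≈ 16.293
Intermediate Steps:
Y(Q) = -5 - Q (Y(Q) = -Q - 5 = -5 - Q)
s(F) = F**2
S(E) = 64*E (S(E) = (-5 - (-1)*(-3))**2*E = (-5 - 1*3)**2*E = (-5 - 3)**2*E = (-8)**2*E = 64*E)
(-2 - (-7/S(-3) - 2/(-1)))**2 = (-2 - (-7/(64*(-3)) - 2/(-1)))**2 = (-2 - (-7/(-192) - 2*(-1)))**2 = (-2 - (-7*(-1/192) + 2))**2 = (-2 - (7/192 + 2))**2 = (-2 - 1*391/192)**2 = (-2 - 391/192)**2 = (-775/192)**2 = 600625/36864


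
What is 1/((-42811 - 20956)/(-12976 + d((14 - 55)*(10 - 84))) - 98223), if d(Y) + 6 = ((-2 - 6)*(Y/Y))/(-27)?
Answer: -20618/2025060537 ≈ -1.0181e-5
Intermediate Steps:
d(Y) = -154/27 (d(Y) = -6 + ((-2 - 6)*(Y/Y))/(-27) = -6 - 8*1*(-1/27) = -6 - 8*(-1/27) = -6 + 8/27 = -154/27)
1/((-42811 - 20956)/(-12976 + d((14 - 55)*(10 - 84))) - 98223) = 1/((-42811 - 20956)/(-12976 - 154/27) - 98223) = 1/(-63767/(-350506/27) - 98223) = 1/(-63767*(-27/350506) - 98223) = 1/(101277/20618 - 98223) = 1/(-2025060537/20618) = -20618/2025060537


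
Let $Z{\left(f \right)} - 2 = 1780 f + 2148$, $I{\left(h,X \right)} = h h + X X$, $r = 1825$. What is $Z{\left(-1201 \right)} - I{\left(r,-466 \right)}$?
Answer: $-5683411$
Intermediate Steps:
$I{\left(h,X \right)} = X^{2} + h^{2}$ ($I{\left(h,X \right)} = h^{2} + X^{2} = X^{2} + h^{2}$)
$Z{\left(f \right)} = 2150 + 1780 f$ ($Z{\left(f \right)} = 2 + \left(1780 f + 2148\right) = 2 + \left(2148 + 1780 f\right) = 2150 + 1780 f$)
$Z{\left(-1201 \right)} - I{\left(r,-466 \right)} = \left(2150 + 1780 \left(-1201\right)\right) - \left(\left(-466\right)^{2} + 1825^{2}\right) = \left(2150 - 2137780\right) - \left(217156 + 3330625\right) = -2135630 - 3547781 = -5683411$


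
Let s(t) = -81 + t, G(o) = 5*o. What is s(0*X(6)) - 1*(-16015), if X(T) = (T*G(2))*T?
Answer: 15934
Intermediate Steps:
X(T) = 10*T² (X(T) = (T*(5*2))*T = (T*10)*T = (10*T)*T = 10*T²)
s(0*X(6)) - 1*(-16015) = (-81 + 0*(10*6²)) - 1*(-16015) = (-81 + 0*(10*36)) + 16015 = (-81 + 0*360) + 16015 = (-81 + 0) + 16015 = -81 + 16015 = 15934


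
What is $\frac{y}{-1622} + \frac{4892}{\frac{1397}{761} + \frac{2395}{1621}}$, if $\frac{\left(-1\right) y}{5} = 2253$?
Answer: $\frac{2458572416681}{1657332026} \approx 1483.5$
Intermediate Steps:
$y = -11265$ ($y = \left(-5\right) 2253 = -11265$)
$\frac{y}{-1622} + \frac{4892}{\frac{1397}{761} + \frac{2395}{1621}} = - \frac{11265}{-1622} + \frac{4892}{\frac{1397}{761} + \frac{2395}{1621}} = \left(-11265\right) \left(- \frac{1}{1622}\right) + \frac{4892}{1397 \cdot \frac{1}{761} + 2395 \cdot \frac{1}{1621}} = \frac{11265}{1622} + \frac{4892}{\frac{1397}{761} + \frac{2395}{1621}} = \frac{11265}{1622} + \frac{4892}{\frac{4087132}{1233581}} = \frac{11265}{1622} + 4892 \cdot \frac{1233581}{4087132} = \frac{11265}{1622} + \frac{1508669563}{1021783} = \frac{2458572416681}{1657332026}$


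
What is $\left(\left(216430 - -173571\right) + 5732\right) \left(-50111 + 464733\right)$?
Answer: $164079607926$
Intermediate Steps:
$\left(\left(216430 - -173571\right) + 5732\right) \left(-50111 + 464733\right) = \left(\left(216430 + 173571\right) + 5732\right) 414622 = \left(390001 + 5732\right) 414622 = 395733 \cdot 414622 = 164079607926$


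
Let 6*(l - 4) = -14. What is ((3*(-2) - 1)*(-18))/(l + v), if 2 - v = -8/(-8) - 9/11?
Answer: 4158/115 ≈ 36.156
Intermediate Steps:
l = 5/3 (l = 4 + (⅙)*(-14) = 4 - 7/3 = 5/3 ≈ 1.6667)
v = 20/11 (v = 2 - (-8/(-8) - 9/11) = 2 - (-8*(-⅛) - 9*1/11) = 2 - (1 - 9/11) = 2 - 1*2/11 = 2 - 2/11 = 20/11 ≈ 1.8182)
((3*(-2) - 1)*(-18))/(l + v) = ((3*(-2) - 1)*(-18))/(5/3 + 20/11) = ((-6 - 1)*(-18))/(115/33) = -7*(-18)*(33/115) = 126*(33/115) = 4158/115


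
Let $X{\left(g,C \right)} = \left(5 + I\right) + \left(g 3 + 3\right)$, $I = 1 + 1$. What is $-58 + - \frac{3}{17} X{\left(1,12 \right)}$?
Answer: $- \frac{1025}{17} \approx -60.294$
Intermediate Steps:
$I = 2$
$X{\left(g,C \right)} = 10 + 3 g$ ($X{\left(g,C \right)} = \left(5 + 2\right) + \left(g 3 + 3\right) = 7 + \left(3 g + 3\right) = 7 + \left(3 + 3 g\right) = 10 + 3 g$)
$-58 + - \frac{3}{17} X{\left(1,12 \right)} = -58 + - \frac{3}{17} \left(10 + 3 \cdot 1\right) = -58 + \left(-3\right) \frac{1}{17} \left(10 + 3\right) = -58 - \frac{39}{17} = - \frac{1025}{17}$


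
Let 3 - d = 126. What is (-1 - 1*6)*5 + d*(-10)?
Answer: 1195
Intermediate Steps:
d = -123 (d = 3 - 1*126 = 3 - 126 = -123)
(-1 - 1*6)*5 + d*(-10) = (-1 - 1*6)*5 - 123*(-10) = (-1 - 6)*5 + 1230 = -7*5 + 1230 = -35 + 1230 = 1195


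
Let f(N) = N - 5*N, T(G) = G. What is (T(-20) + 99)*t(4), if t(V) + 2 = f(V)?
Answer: -1422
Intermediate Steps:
f(N) = -4*N
t(V) = -2 - 4*V
(T(-20) + 99)*t(4) = (-20 + 99)*(-2 - 4*4) = 79*(-2 - 16) = 79*(-18) = -1422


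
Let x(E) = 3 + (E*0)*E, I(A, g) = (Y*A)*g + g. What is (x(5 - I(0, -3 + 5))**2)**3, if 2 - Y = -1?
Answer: 729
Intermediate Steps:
Y = 3 (Y = 2 - 1*(-1) = 2 + 1 = 3)
I(A, g) = g + 3*A*g (I(A, g) = (3*A)*g + g = 3*A*g + g = g + 3*A*g)
x(E) = 3 (x(E) = 3 + 0*E = 3 + 0 = 3)
(x(5 - I(0, -3 + 5))**2)**3 = (3**2)**3 = 9**3 = 729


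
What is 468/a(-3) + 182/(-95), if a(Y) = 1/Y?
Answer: -133562/95 ≈ -1405.9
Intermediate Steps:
468/a(-3) + 182/(-95) = 468/(1/(-3)) + 182/(-95) = 468/(-⅓) + 182*(-1/95) = 468*(-3) - 182/95 = -1404 - 182/95 = -133562/95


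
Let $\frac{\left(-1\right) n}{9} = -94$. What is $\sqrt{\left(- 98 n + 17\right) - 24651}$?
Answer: $i \sqrt{107542} \approx 327.94 i$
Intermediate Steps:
$n = 846$ ($n = \left(-9\right) \left(-94\right) = 846$)
$\sqrt{\left(- 98 n + 17\right) - 24651} = \sqrt{\left(\left(-98\right) 846 + 17\right) - 24651} = \sqrt{\left(-82908 + 17\right) - 24651} = \sqrt{-82891 - 24651} = \sqrt{-107542} = i \sqrt{107542}$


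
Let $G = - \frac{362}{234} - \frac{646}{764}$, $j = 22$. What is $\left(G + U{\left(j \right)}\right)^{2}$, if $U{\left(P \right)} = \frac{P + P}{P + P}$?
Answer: $\frac{3873693121}{1997553636} \approx 1.9392$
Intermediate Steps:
$U{\left(P \right)} = 1$ ($U{\left(P \right)} = \frac{2 P}{2 P} = 2 P \frac{1}{2 P} = 1$)
$G = - \frac{106933}{44694}$ ($G = \left(-362\right) \frac{1}{234} - \frac{323}{382} = - \frac{181}{117} - \frac{323}{382} = - \frac{106933}{44694} \approx -2.3926$)
$\left(G + U{\left(j \right)}\right)^{2} = \left(- \frac{106933}{44694} + 1\right)^{2} = \left(- \frac{62239}{44694}\right)^{2} = \frac{3873693121}{1997553636}$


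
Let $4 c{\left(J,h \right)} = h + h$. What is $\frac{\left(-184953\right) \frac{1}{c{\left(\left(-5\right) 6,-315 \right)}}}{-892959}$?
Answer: $- \frac{123302}{93760695} \approx -0.0013151$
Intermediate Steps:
$c{\left(J,h \right)} = \frac{h}{2}$ ($c{\left(J,h \right)} = \frac{h + h}{4} = \frac{2 h}{4} = \frac{h}{2}$)
$\frac{\left(-184953\right) \frac{1}{c{\left(\left(-5\right) 6,-315 \right)}}}{-892959} = \frac{\left(-184953\right) \frac{1}{\frac{1}{2} \left(-315\right)}}{-892959} = - \frac{184953}{- \frac{315}{2}} \left(- \frac{1}{892959}\right) = \left(-184953\right) \left(- \frac{2}{315}\right) \left(- \frac{1}{892959}\right) = \frac{123302}{105} \left(- \frac{1}{892959}\right) = - \frac{123302}{93760695}$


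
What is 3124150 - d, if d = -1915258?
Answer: 5039408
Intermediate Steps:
3124150 - d = 3124150 - 1*(-1915258) = 3124150 + 1915258 = 5039408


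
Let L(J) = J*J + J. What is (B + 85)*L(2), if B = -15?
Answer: 420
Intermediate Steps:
L(J) = J + J² (L(J) = J² + J = J + J²)
(B + 85)*L(2) = (-15 + 85)*(2*(1 + 2)) = 70*(2*3) = 70*6 = 420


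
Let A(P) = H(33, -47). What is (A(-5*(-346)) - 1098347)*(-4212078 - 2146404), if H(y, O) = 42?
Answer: 6983552573010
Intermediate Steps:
A(P) = 42
(A(-5*(-346)) - 1098347)*(-4212078 - 2146404) = (42 - 1098347)*(-4212078 - 2146404) = -1098305*(-6358482) = 6983552573010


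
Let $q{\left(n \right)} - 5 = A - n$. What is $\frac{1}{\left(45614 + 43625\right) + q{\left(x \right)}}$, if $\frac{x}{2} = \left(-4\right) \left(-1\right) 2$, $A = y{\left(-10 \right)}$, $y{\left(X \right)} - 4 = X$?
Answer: $\frac{1}{89222} \approx 1.1208 \cdot 10^{-5}$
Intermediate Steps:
$y{\left(X \right)} = 4 + X$
$A = -6$ ($A = 4 - 10 = -6$)
$x = 16$ ($x = 2 \left(-4\right) \left(-1\right) 2 = 2 \cdot 4 \cdot 2 = 2 \cdot 8 = 16$)
$q{\left(n \right)} = -1 - n$ ($q{\left(n \right)} = 5 - \left(6 + n\right) = -1 - n$)
$\frac{1}{\left(45614 + 43625\right) + q{\left(x \right)}} = \frac{1}{\left(45614 + 43625\right) - 17} = \frac{1}{89239 - 17} = \frac{1}{89222}$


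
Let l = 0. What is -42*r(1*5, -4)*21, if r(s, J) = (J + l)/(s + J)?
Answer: 3528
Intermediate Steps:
r(s, J) = J/(J + s) (r(s, J) = (J + 0)/(s + J) = J/(J + s))
-42*r(1*5, -4)*21 = -(-168)/(-4 + 1*5)*21 = -(-168)/(-4 + 5)*21 = -(-168)/1*21 = -(-168)*21 = -42*(-4)*21 = 168*21 = 3528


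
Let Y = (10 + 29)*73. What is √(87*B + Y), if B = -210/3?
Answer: I*√3243 ≈ 56.947*I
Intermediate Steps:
B = -70 (B = -210/3 = -42*5/3 = -70)
Y = 2847 (Y = 39*73 = 2847)
√(87*B + Y) = √(87*(-70) + 2847) = √(-6090 + 2847) = √(-3243) = I*√3243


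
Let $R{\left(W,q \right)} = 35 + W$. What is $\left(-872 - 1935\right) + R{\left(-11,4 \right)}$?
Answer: $-2783$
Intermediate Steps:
$\left(-872 - 1935\right) + R{\left(-11,4 \right)} = \left(-872 - 1935\right) + \left(35 - 11\right) = -2807 + 24 = -2783$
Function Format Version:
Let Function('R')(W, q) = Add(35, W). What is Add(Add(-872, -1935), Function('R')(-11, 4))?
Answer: -2783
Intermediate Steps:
Add(Add(-872, -1935), Function('R')(-11, 4)) = Add(Add(-872, -1935), Add(35, -11)) = Add(-2807, 24) = -2783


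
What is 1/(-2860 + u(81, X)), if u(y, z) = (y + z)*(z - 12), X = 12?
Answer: -1/2860 ≈ -0.00034965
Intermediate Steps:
u(y, z) = (-12 + z)*(y + z) (u(y, z) = (y + z)*(-12 + z) = (-12 + z)*(y + z))
1/(-2860 + u(81, X)) = 1/(-2860 + (12² - 12*81 - 12*12 + 81*12)) = 1/(-2860 + (144 - 972 - 144 + 972)) = 1/(-2860 + 0) = 1/(-2860) = -1/2860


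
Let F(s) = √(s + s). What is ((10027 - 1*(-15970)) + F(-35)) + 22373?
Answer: 48370 + I*√70 ≈ 48370.0 + 8.3666*I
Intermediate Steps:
F(s) = √2*√s (F(s) = √(2*s) = √2*√s)
((10027 - 1*(-15970)) + F(-35)) + 22373 = ((10027 - 1*(-15970)) + √2*√(-35)) + 22373 = ((10027 + 15970) + √2*(I*√35)) + 22373 = (25997 + I*√70) + 22373 = 48370 + I*√70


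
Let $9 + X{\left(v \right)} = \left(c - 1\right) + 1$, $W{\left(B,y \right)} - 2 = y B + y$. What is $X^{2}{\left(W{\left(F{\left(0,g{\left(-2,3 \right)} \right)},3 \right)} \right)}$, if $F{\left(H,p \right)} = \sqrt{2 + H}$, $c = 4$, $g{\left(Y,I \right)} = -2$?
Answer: $25$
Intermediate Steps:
$W{\left(B,y \right)} = 2 + y + B y$ ($W{\left(B,y \right)} = 2 + \left(y B + y\right) = 2 + \left(B y + y\right) = 2 + \left(y + B y\right) = 2 + y + B y$)
$X{\left(v \right)} = -5$ ($X{\left(v \right)} = -9 + \left(\left(4 - 1\right) + 1\right) = -9 + \left(3 + 1\right) = -9 + 4 = -5$)
$X^{2}{\left(W{\left(F{\left(0,g{\left(-2,3 \right)} \right)},3 \right)} \right)} = \left(-5\right)^{2} = 25$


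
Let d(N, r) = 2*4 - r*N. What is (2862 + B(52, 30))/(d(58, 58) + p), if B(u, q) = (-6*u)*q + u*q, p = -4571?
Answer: 4938/7927 ≈ 0.62293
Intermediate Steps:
d(N, r) = 8 - N*r
B(u, q) = -5*q*u (B(u, q) = -6*q*u + q*u = -5*q*u)
(2862 + B(52, 30))/(d(58, 58) + p) = (2862 - 5*30*52)/((8 - 1*58*58) - 4571) = (2862 - 7800)/((8 - 3364) - 4571) = -4938/(-3356 - 4571) = -4938/(-7927) = -4938*(-1/7927) = 4938/7927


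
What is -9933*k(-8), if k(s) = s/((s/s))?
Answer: 79464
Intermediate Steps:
k(s) = s (k(s) = s/1 = s*1 = s)
-9933*k(-8) = -9933*(-8) = 79464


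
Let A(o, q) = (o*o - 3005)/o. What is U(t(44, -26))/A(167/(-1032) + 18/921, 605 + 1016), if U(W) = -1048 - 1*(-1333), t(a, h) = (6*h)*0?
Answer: 4070220502680/301632196226951 ≈ 0.013494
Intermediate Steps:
A(o, q) = (-3005 + o**2)/o (A(o, q) = (o**2 - 3005)/o = (-3005 + o**2)/o)
t(a, h) = 0
U(W) = 285 (U(W) = -1048 + 1333 = 285)
U(t(44, -26))/A(167/(-1032) + 18/921, 605 + 1016) = 285/((167/(-1032) + 18/921) - 3005/(167/(-1032) + 18/921)) = 285/((167*(-1/1032) + 18*(1/921)) - 3005/(167*(-1/1032) + 18*(1/921))) = 285/((-167/1032 + 6/307) - 3005/(-167/1032 + 6/307)) = 285/(-45077/316824 - 3005/(-45077/316824)) = 285/(-45077/316824 - 3005*(-316824/45077)) = 285/(-45077/316824 + 952056120/45077) = 285/(301632196226951/14281475448) = 285*(14281475448/301632196226951) = 4070220502680/301632196226951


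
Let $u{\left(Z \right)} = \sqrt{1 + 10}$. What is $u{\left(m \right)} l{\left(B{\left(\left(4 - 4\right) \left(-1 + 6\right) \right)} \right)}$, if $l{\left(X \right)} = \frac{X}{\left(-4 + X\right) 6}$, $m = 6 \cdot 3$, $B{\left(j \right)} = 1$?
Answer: $- \frac{\sqrt{11}}{18} \approx -0.18426$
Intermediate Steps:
$m = 18$
$l{\left(X \right)} = \frac{X}{-24 + 6 X}$
$u{\left(Z \right)} = \sqrt{11}$
$u{\left(m \right)} l{\left(B{\left(\left(4 - 4\right) \left(-1 + 6\right) \right)} \right)} = \sqrt{11} \cdot \frac{1}{6} \cdot 1 \frac{1}{-4 + 1} = \sqrt{11} \cdot \frac{1}{6} \cdot 1 \frac{1}{-3} = \sqrt{11} \cdot \frac{1}{6} \cdot 1 \left(- \frac{1}{3}\right) = \sqrt{11} \left(- \frac{1}{18}\right) = - \frac{\sqrt{11}}{18}$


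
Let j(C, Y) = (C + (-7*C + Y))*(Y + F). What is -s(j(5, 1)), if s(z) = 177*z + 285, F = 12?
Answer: 66444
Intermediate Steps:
j(C, Y) = (12 + Y)*(Y - 6*C) (j(C, Y) = (C + (-7*C + Y))*(Y + 12) = (C + (Y - 7*C))*(12 + Y) = (Y - 6*C)*(12 + Y) = (12 + Y)*(Y - 6*C))
s(z) = 285 + 177*z
-s(j(5, 1)) = -(285 + 177*(1**2 - 72*5 + 12*1 - 6*5*1)) = -(285 + 177*(1 - 360 + 12 - 30)) = -(285 + 177*(-377)) = -(285 - 66729) = -1*(-66444) = 66444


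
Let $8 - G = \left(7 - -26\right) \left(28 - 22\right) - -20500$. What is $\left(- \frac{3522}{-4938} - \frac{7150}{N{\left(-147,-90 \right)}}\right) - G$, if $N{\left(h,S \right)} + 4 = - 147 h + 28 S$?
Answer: $\frac{5908767589}{285581} \approx 20690.0$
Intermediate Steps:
$N{\left(h,S \right)} = -4 - 147 h + 28 S$ ($N{\left(h,S \right)} = -4 + \left(- 147 h + 28 S\right) = -4 - 147 h + 28 S$)
$G = -20690$ ($G = 8 - \left(\left(7 - -26\right) \left(28 - 22\right) - -20500\right) = 8 - \left(\left(7 + 26\right) 6 + 20500\right) = 8 - \left(33 \cdot 6 + 20500\right) = 8 - \left(198 + 20500\right) = 8 - 20698 = -20690$)
$\left(- \frac{3522}{-4938} - \frac{7150}{N{\left(-147,-90 \right)}}\right) - G = \left(- \frac{3522}{-4938} - \frac{7150}{-4 - -21609 + 28 \left(-90\right)}\right) - -20690 = \left(\left(-3522\right) \left(- \frac{1}{4938}\right) - \frac{7150}{-4 + 21609 - 2520}\right) + 20690 = \left(\frac{587}{823} - \frac{7150}{19085}\right) + 20690 = \left(\frac{587}{823} - \frac{130}{347}\right) + 20690 = \frac{96699}{285581} + 20690 = \frac{5908767589}{285581}$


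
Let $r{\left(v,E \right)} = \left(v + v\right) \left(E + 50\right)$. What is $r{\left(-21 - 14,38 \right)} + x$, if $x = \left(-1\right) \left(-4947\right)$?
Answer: $-1213$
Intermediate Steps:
$r{\left(v,E \right)} = 2 v \left(50 + E\right)$
$x = 4947$
$r{\left(-21 - 14,38 \right)} + x = 2 \left(-21 - 14\right) \left(50 + 38\right) + 4947 = 2 \left(-21 - 14\right) 88 + 4947 = 2 \left(-35\right) 88 + 4947 = -6160 + 4947 = -1213$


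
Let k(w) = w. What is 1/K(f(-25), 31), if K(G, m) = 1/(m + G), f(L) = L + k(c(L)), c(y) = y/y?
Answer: 7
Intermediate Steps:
c(y) = 1
f(L) = 1 + L (f(L) = L + 1 = 1 + L)
K(G, m) = 1/(G + m)
1/K(f(-25), 31) = 1/(1/((1 - 25) + 31)) = 1/(1/(-24 + 31)) = 1/(1/7) = 1/(⅐) = 7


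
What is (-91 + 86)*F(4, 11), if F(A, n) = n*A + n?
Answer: -275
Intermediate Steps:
F(A, n) = n + A*n (F(A, n) = A*n + n = n + A*n)
(-91 + 86)*F(4, 11) = (-91 + 86)*(11*(1 + 4)) = -55*5 = -5*55 = -275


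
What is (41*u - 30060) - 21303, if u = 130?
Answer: -46033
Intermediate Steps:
(41*u - 30060) - 21303 = (41*130 - 30060) - 21303 = (5330 - 30060) - 21303 = -24730 - 21303 = -46033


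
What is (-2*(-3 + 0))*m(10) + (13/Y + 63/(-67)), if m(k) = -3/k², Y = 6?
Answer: 5258/5025 ≈ 1.0464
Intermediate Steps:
m(k) = -3/k²
(-2*(-3 + 0))*m(10) + (13/Y + 63/(-67)) = (-2*(-3 + 0))*(-3/10²) + (13/6 + 63/(-67)) = (-2*(-3))*(-3*1/100) + (13*(⅙) + 63*(-1/67)) = 6*(-3/100) + (13/6 - 63/67) = -9/50 + 493/402 = 5258/5025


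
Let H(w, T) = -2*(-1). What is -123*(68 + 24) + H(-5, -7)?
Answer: -11314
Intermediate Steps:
H(w, T) = 2
-123*(68 + 24) + H(-5, -7) = -123*(68 + 24) + 2 = -123*92 + 2 = -11316 + 2 = -11314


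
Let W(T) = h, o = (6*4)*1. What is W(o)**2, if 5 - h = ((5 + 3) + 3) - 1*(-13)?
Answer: 361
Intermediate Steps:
o = 24 (o = 24*1 = 24)
h = -19 (h = 5 - (((5 + 3) + 3) - 1*(-13)) = 5 - ((8 + 3) + 13) = 5 - (11 + 13) = 5 - 1*24 = 5 - 24 = -19)
W(T) = -19
W(o)**2 = (-19)**2 = 361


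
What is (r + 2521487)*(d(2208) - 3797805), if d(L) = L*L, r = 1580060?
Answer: 4419248729073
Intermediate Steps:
d(L) = L**2
(r + 2521487)*(d(2208) - 3797805) = (1580060 + 2521487)*(2208**2 - 3797805) = 4101547*(4875264 - 3797805) = 4101547*1077459 = 4419248729073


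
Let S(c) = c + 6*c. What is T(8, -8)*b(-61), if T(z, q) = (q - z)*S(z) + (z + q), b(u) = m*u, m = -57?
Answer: -3115392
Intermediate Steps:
S(c) = 7*c
b(u) = -57*u
T(z, q) = q + z + 7*z*(q - z) (T(z, q) = (q - z)*(7*z) + (z + q) = 7*z*(q - z) + (q + z) = q + z + 7*z*(q - z))
T(8, -8)*b(-61) = (-8 + 8 - 7*8² + 7*(-8)*8)*(-57*(-61)) = (-8 + 8 - 7*64 - 448)*3477 = (-8 + 8 - 448 - 448)*3477 = -896*3477 = -3115392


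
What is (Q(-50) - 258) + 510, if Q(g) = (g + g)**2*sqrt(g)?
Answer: 252 + 50000*I*sqrt(2) ≈ 252.0 + 70711.0*I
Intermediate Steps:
Q(g) = 4*g**(5/2) (Q(g) = (2*g)**2*sqrt(g) = (4*g**2)*sqrt(g) = 4*g**(5/2))
(Q(-50) - 258) + 510 = (4*(-50)**(5/2) - 258) + 510 = (4*(12500*I*sqrt(2)) - 258) + 510 = (50000*I*sqrt(2) - 258) + 510 = (-258 + 50000*I*sqrt(2)) + 510 = 252 + 50000*I*sqrt(2)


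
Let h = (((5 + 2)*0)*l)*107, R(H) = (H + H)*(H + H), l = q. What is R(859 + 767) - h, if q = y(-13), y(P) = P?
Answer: 10575504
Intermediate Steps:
q = -13
l = -13
R(H) = 4*H**2 (R(H) = (2*H)*(2*H) = 4*H**2)
h = 0 (h = (((5 + 2)*0)*(-13))*107 = ((7*0)*(-13))*107 = (0*(-13))*107 = 0*107 = 0)
R(859 + 767) - h = 4*(859 + 767)**2 - 1*0 = 4*1626**2 + 0 = 4*2643876 + 0 = 10575504 + 0 = 10575504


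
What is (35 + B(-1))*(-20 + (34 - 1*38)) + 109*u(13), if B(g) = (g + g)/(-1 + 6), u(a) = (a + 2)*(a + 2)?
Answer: 118473/5 ≈ 23695.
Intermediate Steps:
u(a) = (2 + a)² (u(a) = (2 + a)*(2 + a) = (2 + a)²)
B(g) = 2*g/5 (B(g) = (2*g)/5 = (2*g)*(⅕) = 2*g/5)
(35 + B(-1))*(-20 + (34 - 1*38)) + 109*u(13) = (35 + (⅖)*(-1))*(-20 + (34 - 1*38)) + 109*(2 + 13)² = (35 - ⅖)*(-20 + (34 - 38)) + 109*15² = 173*(-20 - 4)/5 + 109*225 = (173/5)*(-24) + 24525 = -4152/5 + 24525 = 118473/5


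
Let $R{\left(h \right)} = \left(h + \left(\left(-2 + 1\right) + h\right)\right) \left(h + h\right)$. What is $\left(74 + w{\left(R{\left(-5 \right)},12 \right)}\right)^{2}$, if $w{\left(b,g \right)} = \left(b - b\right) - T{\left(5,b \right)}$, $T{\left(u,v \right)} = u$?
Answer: $4761$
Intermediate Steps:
$R{\left(h \right)} = 2 h \left(-1 + 2 h\right)$ ($R{\left(h \right)} = \left(h + \left(-1 + h\right)\right) 2 h = \left(-1 + 2 h\right) 2 h = 2 h \left(-1 + 2 h\right)$)
$w{\left(b,g \right)} = -5$ ($w{\left(b,g \right)} = \left(b - b\right) - 5 = 0 - 5 = -5$)
$\left(74 + w{\left(R{\left(-5 \right)},12 \right)}\right)^{2} = \left(74 - 5\right)^{2} = 69^{2} = 4761$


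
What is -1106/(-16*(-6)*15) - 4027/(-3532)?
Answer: 236561/635760 ≈ 0.37209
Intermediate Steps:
-1106/(-16*(-6)*15) - 4027/(-3532) = -1106/(96*15) - 4027*(-1/3532) = -1106/1440 + 4027/3532 = -1106*1/1440 + 4027/3532 = -553/720 + 4027/3532 = 236561/635760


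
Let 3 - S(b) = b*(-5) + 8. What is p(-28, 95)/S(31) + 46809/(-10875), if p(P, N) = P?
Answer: -48839/10875 ≈ -4.4909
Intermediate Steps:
S(b) = -5 + 5*b (S(b) = 3 - (b*(-5) + 8) = 3 - (-5*b + 8) = 3 - (8 - 5*b) = 3 + (-8 + 5*b) = -5 + 5*b)
p(-28, 95)/S(31) + 46809/(-10875) = -28/(-5 + 5*31) + 46809/(-10875) = -28/(-5 + 155) + 46809*(-1/10875) = -28/150 - 15603/3625 = -28*1/150 - 15603/3625 = -14/75 - 15603/3625 = -48839/10875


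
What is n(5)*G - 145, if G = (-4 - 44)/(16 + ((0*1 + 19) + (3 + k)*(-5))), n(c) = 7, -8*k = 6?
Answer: -15119/95 ≈ -159.15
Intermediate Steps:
k = -¾ (k = -⅛*6 = -¾ ≈ -0.75000)
G = -192/95 (G = (-4 - 44)/(16 + ((0*1 + 19) + (3 - ¾)*(-5))) = -48/(16 + ((0 + 19) + (9/4)*(-5))) = -48/(16 + (19 - 45/4)) = -48/(16 + 31/4) = -48/95/4 = -48*4/95 = -192/95 ≈ -2.0211)
n(5)*G - 145 = 7*(-192/95) - 145 = -1344/95 - 145 = -15119/95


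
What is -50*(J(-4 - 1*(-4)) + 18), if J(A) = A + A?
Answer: -900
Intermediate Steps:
J(A) = 2*A
-50*(J(-4 - 1*(-4)) + 18) = -50*(2*(-4 - 1*(-4)) + 18) = -50*(2*(-4 + 4) + 18) = -50*(2*0 + 18) = -50*(0 + 18) = -50*18 = -900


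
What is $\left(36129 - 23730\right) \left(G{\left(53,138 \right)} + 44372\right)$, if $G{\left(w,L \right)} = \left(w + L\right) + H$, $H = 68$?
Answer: $553379769$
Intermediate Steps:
$G{\left(w,L \right)} = 68 + L + w$ ($G{\left(w,L \right)} = \left(w + L\right) + 68 = \left(L + w\right) + 68 = 68 + L + w$)
$\left(36129 - 23730\right) \left(G{\left(53,138 \right)} + 44372\right) = \left(36129 - 23730\right) \left(\left(68 + 138 + 53\right) + 44372\right) = 12399 \left(259 + 44372\right) = 12399 \cdot 44631 = 553379769$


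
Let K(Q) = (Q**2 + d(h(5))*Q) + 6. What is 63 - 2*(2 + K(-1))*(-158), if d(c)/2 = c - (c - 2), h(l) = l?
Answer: 1643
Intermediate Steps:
d(c) = 4 (d(c) = 2*(c - (c - 2)) = 2*(c - (-2 + c)) = 2*(c + (2 - c)) = 2*2 = 4)
K(Q) = 6 + Q**2 + 4*Q (K(Q) = (Q**2 + 4*Q) + 6 = 6 + Q**2 + 4*Q)
63 - 2*(2 + K(-1))*(-158) = 63 - 2*(2 + (6 + (-1)**2 + 4*(-1)))*(-158) = 63 - 2*(2 + (6 + 1 - 4))*(-158) = 63 - 2*(2 + 3)*(-158) = 63 - 2*5*(-158) = 63 - 10*(-158) = 63 + 1580 = 1643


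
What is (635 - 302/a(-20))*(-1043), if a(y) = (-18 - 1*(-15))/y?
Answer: 4312805/3 ≈ 1.4376e+6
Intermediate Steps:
a(y) = -3/y (a(y) = (-18 + 15)/y = -3/y)
(635 - 302/a(-20))*(-1043) = (635 - 302/((-3/(-20))))*(-1043) = (635 - 302/((-3*(-1/20))))*(-1043) = (635 - 302/3/20)*(-1043) = (635 - 302*20/3)*(-1043) = (635 - 6040/3)*(-1043) = -4135/3*(-1043) = 4312805/3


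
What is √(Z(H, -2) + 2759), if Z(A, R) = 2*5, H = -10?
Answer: √2769 ≈ 52.621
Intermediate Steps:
Z(A, R) = 10
√(Z(H, -2) + 2759) = √(10 + 2759) = √2769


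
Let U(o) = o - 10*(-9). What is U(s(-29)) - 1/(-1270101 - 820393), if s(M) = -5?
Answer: 177691991/2090494 ≈ 85.000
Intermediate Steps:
U(o) = 90 + o (U(o) = o + 90 = 90 + o)
U(s(-29)) - 1/(-1270101 - 820393) = (90 - 5) - 1/(-1270101 - 820393) = 85 - 1/(-2090494) = 85 - 1*(-1/2090494) = 85 + 1/2090494 = 177691991/2090494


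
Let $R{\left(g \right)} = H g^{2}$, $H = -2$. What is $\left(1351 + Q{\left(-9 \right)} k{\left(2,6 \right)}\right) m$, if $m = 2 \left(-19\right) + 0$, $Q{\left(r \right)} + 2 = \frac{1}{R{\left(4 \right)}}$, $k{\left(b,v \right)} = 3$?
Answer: $- \frac{817703}{16} \approx -51106.0$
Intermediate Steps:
$R{\left(g \right)} = - 2 g^{2}$
$Q{\left(r \right)} = - \frac{65}{32}$ ($Q{\left(r \right)} = -2 + \frac{1}{\left(-2\right) 4^{2}} = -2 + \frac{1}{\left(-2\right) 16} = -2 + \frac{1}{-32} = -2 - \frac{1}{32} = - \frac{65}{32}$)
$m = -38$ ($m = -38 + 0 = -38$)
$\left(1351 + Q{\left(-9 \right)} k{\left(2,6 \right)}\right) m = \left(1351 - \frac{195}{32}\right) \left(-38\right) = \frac{43037}{32} \left(-38\right) = - \frac{817703}{16}$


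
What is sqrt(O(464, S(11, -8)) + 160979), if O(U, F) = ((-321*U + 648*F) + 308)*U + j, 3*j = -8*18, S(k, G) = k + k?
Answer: I*sqrt(62191389) ≈ 7886.1*I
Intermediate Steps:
S(k, G) = 2*k
j = -48 (j = (-8*18)/3 = (1/3)*(-144) = -48)
O(U, F) = -48 + U*(308 - 321*U + 648*F) (O(U, F) = ((-321*U + 648*F) + 308)*U - 48 = (308 - 321*U + 648*F)*U - 48 = U*(308 - 321*U + 648*F) - 48 = -48 + U*(308 - 321*U + 648*F))
sqrt(O(464, S(11, -8)) + 160979) = sqrt((-48 - 321*464**2 + 308*464 + 648*(2*11)*464) + 160979) = sqrt((-48 - 321*215296 + 142912 + 648*22*464) + 160979) = sqrt((-48 - 69110016 + 142912 + 6614784) + 160979) = sqrt(-62352368 + 160979) = sqrt(-62191389) = I*sqrt(62191389)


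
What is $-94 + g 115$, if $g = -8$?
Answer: $-1014$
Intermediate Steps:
$-94 + g 115 = -94 - 920 = -1014$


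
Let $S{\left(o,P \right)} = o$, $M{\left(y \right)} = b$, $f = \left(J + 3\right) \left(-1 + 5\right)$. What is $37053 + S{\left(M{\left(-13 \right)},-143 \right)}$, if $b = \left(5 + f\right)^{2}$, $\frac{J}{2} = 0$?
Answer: $37342$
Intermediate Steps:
$J = 0$ ($J = 2 \cdot 0 = 0$)
$f = 12$ ($f = \left(0 + 3\right) \left(-1 + 5\right) = 3 \cdot 4 = 12$)
$b = 289$ ($b = \left(5 + 12\right)^{2} = 17^{2} = 289$)
$M{\left(y \right)} = 289$
$37053 + S{\left(M{\left(-13 \right)},-143 \right)} = 37053 + 289 = 37342$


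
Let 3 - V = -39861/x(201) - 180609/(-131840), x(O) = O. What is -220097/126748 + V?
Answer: 55478175959339/279900143360 ≈ 198.21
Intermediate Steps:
V = 1766157117/8833280 (V = 3 - (-39861/201 - 180609/(-131840)) = 3 - (-39861*1/201 - 180609*(-1/131840)) = 3 - (-13287/67 + 180609/131840) = 3 - 1*(-1739657277/8833280) = 3 + 1739657277/8833280 = 1766157117/8833280 ≈ 199.94)
-220097/126748 + V = -220097/126748 + 1766157117/8833280 = 55478175959339/279900143360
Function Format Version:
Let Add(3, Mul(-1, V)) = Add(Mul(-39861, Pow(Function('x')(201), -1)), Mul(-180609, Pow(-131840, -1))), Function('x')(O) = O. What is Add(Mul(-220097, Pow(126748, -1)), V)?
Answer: Rational(55478175959339, 279900143360) ≈ 198.21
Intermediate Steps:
V = Rational(1766157117, 8833280) (V = Add(3, Mul(-1, Add(Mul(-39861, Pow(201, -1)), Mul(-180609, Pow(-131840, -1))))) = Add(3, Mul(-1, Add(Mul(-39861, Rational(1, 201)), Mul(-180609, Rational(-1, 131840))))) = Add(3, Mul(-1, Add(Rational(-13287, 67), Rational(180609, 131840)))) = Add(3, Mul(-1, Rational(-1739657277, 8833280))) = Add(3, Rational(1739657277, 8833280)) = Rational(1766157117, 8833280) ≈ 199.94)
Add(Mul(-220097, Pow(126748, -1)), V) = Add(Mul(-220097, Pow(126748, -1)), Rational(1766157117, 8833280)) = Add(Mul(-220097, Rational(1, 126748)), Rational(1766157117, 8833280)) = Add(Rational(-220097, 126748), Rational(1766157117, 8833280)) = Rational(55478175959339, 279900143360)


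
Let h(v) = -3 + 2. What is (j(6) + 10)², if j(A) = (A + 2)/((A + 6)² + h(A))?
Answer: 2067844/20449 ≈ 101.12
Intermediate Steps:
h(v) = -1
j(A) = (2 + A)/(-1 + (6 + A)²) (j(A) = (A + 2)/((A + 6)² - 1) = (2 + A)/((6 + A)² - 1) = (2 + A)/(-1 + (6 + A)²))
(j(6) + 10)² = ((2 + 6)/(-1 + (6 + 6)²) + 10)² = (8/(-1 + 12²) + 10)² = (8/(-1 + 144) + 10)² = (8/143 + 10)² = (1438/143)² = 2067844/20449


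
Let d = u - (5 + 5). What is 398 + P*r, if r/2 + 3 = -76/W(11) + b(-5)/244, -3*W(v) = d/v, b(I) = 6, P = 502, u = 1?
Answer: -51673828/183 ≈ -2.8237e+5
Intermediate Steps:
d = -9 (d = 1 - (5 + 5) = 1 - 1*10 = 1 - 10 = -9)
W(v) = 3/v (W(v) = -(-3)/v = 3/v)
r = -103081/183 (r = -6 + 2*(-76/(3/11) + 6/244) = -6 + 2*(-76/(3*(1/11)) + 6*(1/244)) = -6 + 2*(-76/3/11 + 3/122) = -6 + 2*(-76*11/3 + 3/122) = -6 + 2*(-836/3 + 3/122) = -6 + 2*(-101983/366) = -6 - 101983/183 = -103081/183 ≈ -563.28)
398 + P*r = 398 + 502*(-103081/183) = 398 - 51746662/183 = -51673828/183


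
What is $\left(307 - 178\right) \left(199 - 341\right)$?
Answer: $-18318$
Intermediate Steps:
$\left(307 - 178\right) \left(199 - 341\right) = 129 \left(-142\right) = -18318$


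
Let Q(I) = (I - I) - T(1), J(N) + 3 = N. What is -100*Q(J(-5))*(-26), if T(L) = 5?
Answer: -13000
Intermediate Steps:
J(N) = -3 + N
Q(I) = -5 (Q(I) = (I - I) - 1*5 = 0 - 5 = -5)
-100*Q(J(-5))*(-26) = -100*(-5)*(-26) = 500*(-26) = -13000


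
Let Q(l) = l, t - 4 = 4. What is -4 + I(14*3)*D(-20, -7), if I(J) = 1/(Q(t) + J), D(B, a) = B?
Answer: -22/5 ≈ -4.4000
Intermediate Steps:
t = 8 (t = 4 + 4 = 8)
I(J) = 1/(8 + J)
-4 + I(14*3)*D(-20, -7) = -4 - 20/(8 + 14*3) = -4 - 20/(8 + 42) = -4 - 20/50 = -4 + (1/50)*(-20) = -4 - ⅖ = -22/5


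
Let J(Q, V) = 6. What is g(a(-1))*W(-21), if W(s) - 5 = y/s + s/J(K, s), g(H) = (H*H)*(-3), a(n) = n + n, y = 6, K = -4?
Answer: -102/7 ≈ -14.571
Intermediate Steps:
a(n) = 2*n
g(H) = -3*H² (g(H) = H²*(-3) = -3*H²)
W(s) = 5 + 6/s + s/6 (W(s) = 5 + (6/s + s/6) = 5 + 6/s + s/6)
g(a(-1))*W(-21) = (-3*(2*(-1))²)*(5 + 6/(-21) + (⅙)*(-21)) = (-3*(-2)²)*(5 + 6*(-1/21) - 7/2) = (-3*4)*(5 - 2/7 - 7/2) = -12*17/14 = -102/7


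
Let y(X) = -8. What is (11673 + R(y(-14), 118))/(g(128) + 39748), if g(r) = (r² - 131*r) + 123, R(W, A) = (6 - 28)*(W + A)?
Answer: 9253/39487 ≈ 0.23433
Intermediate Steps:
R(W, A) = -22*A - 22*W (R(W, A) = -22*(A + W) = -22*A - 22*W)
g(r) = 123 + r² - 131*r
(11673 + R(y(-14), 118))/(g(128) + 39748) = (11673 + (-22*118 - 22*(-8)))/((123 + 128² - 131*128) + 39748) = (11673 + (-2596 + 176))/((123 + 16384 - 16768) + 39748) = (11673 - 2420)/(-261 + 39748) = 9253/39487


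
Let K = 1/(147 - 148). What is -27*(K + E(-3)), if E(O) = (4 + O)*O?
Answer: 108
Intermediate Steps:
K = -1 (K = 1/(-1) = -1)
E(O) = O*(4 + O)
-27*(K + E(-3)) = -27*(-1 - 3*(4 - 3)) = -27*(-1 - 3*1) = -27*(-1 - 3) = -27*(-4) = 108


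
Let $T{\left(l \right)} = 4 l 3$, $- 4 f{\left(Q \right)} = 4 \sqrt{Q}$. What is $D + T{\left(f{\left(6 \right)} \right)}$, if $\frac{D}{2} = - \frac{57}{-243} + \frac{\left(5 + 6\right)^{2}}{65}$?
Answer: $\frac{22072}{5265} - 12 \sqrt{6} \approx -25.202$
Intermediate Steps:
$f{\left(Q \right)} = - \sqrt{Q}$ ($f{\left(Q \right)} = - \frac{4 \sqrt{Q}}{4} = - \sqrt{Q}$)
$T{\left(l \right)} = 12 l$
$D = \frac{22072}{5265}$ ($D = 2 \left(- \frac{57}{-243} + \frac{\left(5 + 6\right)^{2}}{65}\right) = 2 \left(\left(-57\right) \left(- \frac{1}{243}\right) + 11^{2} \cdot \frac{1}{65}\right) = 2 \left(\frac{19}{81} + 121 \cdot \frac{1}{65}\right) = 2 \left(\frac{19}{81} + \frac{121}{65}\right) = 2 \cdot \frac{11036}{5265} = \frac{22072}{5265} \approx 4.1922$)
$D + T{\left(f{\left(6 \right)} \right)} = \frac{22072}{5265} + 12 \left(- \sqrt{6}\right) = \frac{22072}{5265} - 12 \sqrt{6}$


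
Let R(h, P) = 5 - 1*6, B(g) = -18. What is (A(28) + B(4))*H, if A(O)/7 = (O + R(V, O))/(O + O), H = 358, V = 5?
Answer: -20943/4 ≈ -5235.8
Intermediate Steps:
R(h, P) = -1 (R(h, P) = 5 - 6 = -1)
A(O) = 7*(-1 + O)/(2*O) (A(O) = 7*((O - 1)/(O + O)) = 7*((-1 + O)/((2*O))) = 7*((-1 + O)*(1/(2*O))) = 7*((-1 + O)/(2*O)) = 7*(-1 + O)/(2*O))
(A(28) + B(4))*H = ((7/2)*(-1 + 28)/28 - 18)*358 = ((7/2)*(1/28)*27 - 18)*358 = (27/8 - 18)*358 = -117/8*358 = -20943/4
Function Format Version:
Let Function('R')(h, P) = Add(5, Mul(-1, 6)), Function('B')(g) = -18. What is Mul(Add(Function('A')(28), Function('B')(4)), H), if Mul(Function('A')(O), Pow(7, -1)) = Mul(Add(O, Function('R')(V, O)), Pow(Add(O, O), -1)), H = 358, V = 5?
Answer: Rational(-20943, 4) ≈ -5235.8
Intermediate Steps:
Function('R')(h, P) = -1 (Function('R')(h, P) = Add(5, -6) = -1)
Function('A')(O) = Mul(Rational(7, 2), Pow(O, -1), Add(-1, O)) (Function('A')(O) = Mul(7, Mul(Add(O, -1), Pow(Add(O, O), -1))) = Mul(7, Mul(Add(-1, O), Pow(Mul(2, O), -1))) = Mul(7, Mul(Add(-1, O), Mul(Rational(1, 2), Pow(O, -1)))) = Mul(7, Mul(Rational(1, 2), Pow(O, -1), Add(-1, O))) = Mul(Rational(7, 2), Pow(O, -1), Add(-1, O)))
Mul(Add(Function('A')(28), Function('B')(4)), H) = Mul(Add(Mul(Rational(7, 2), Pow(28, -1), Add(-1, 28)), -18), 358) = Mul(Add(Mul(Rational(7, 2), Rational(1, 28), 27), -18), 358) = Mul(Add(Rational(27, 8), -18), 358) = Mul(Rational(-117, 8), 358) = Rational(-20943, 4)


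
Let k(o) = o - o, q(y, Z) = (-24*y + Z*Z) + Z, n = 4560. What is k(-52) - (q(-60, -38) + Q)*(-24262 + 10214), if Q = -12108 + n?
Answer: -66053696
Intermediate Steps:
q(y, Z) = Z + Z² - 24*y (q(y, Z) = (-24*y + Z²) + Z = (Z² - 24*y) + Z = Z + Z² - 24*y)
k(o) = 0
Q = -7548 (Q = -12108 + 4560 = -7548)
k(-52) - (q(-60, -38) + Q)*(-24262 + 10214) = 0 - ((-38 + (-38)² - 24*(-60)) - 7548)*(-24262 + 10214) = 0 - ((-38 + 1444 + 1440) - 7548)*(-14048) = 0 - (2846 - 7548)*(-14048) = 0 - (-4702)*(-14048) = 0 - 1*66053696 = 0 - 66053696 = -66053696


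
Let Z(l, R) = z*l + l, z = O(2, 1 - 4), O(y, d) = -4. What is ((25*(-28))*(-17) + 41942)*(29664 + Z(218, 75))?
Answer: 1561956420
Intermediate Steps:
z = -4
Z(l, R) = -3*l (Z(l, R) = -4*l + l = -3*l)
((25*(-28))*(-17) + 41942)*(29664 + Z(218, 75)) = ((25*(-28))*(-17) + 41942)*(29664 - 3*218) = (-700*(-17) + 41942)*(29664 - 654) = (11900 + 41942)*29010 = 53842*29010 = 1561956420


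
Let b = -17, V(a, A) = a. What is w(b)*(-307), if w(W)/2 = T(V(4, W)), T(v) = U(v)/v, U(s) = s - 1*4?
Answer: 0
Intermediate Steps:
U(s) = -4 + s (U(s) = s - 4 = -4 + s)
T(v) = (-4 + v)/v
w(W) = 0 (w(W) = 2*((-4 + 4)/4) = 2*((¼)*0) = 2*0 = 0)
w(b)*(-307) = 0*(-307) = 0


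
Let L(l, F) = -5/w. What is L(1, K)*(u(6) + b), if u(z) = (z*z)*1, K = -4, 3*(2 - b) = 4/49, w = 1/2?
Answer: -55820/147 ≈ -379.73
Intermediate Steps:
w = ½ ≈ 0.50000
b = 290/147 (b = 2 - 4/(3*49) = 2 - ⅓*4/49 = 2 - 4/147 = 290/147 ≈ 1.9728)
u(z) = z² (u(z) = z²*1 = z²)
L(l, F) = -10 (L(l, F) = -5/½ = -5*2 = -10)
L(1, K)*(u(6) + b) = -10*(6² + 290/147) = -10*(36 + 290/147) = -10*5582/147 = -55820/147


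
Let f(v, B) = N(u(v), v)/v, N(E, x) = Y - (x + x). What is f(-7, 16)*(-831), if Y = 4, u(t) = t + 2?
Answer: 14958/7 ≈ 2136.9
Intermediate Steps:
u(t) = 2 + t
N(E, x) = 4 - 2*x (N(E, x) = 4 - (x + x) = 4 - 2*x)
f(v, B) = (4 - 2*v)/v
f(-7, 16)*(-831) = (-2 + 4/(-7))*(-831) = (-2 + 4*(-1/7))*(-831) = (-2 - 4/7)*(-831) = -18/7*(-831) = 14958/7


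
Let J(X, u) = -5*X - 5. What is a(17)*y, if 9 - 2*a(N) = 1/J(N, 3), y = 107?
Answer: 86777/180 ≈ 482.09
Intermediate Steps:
J(X, u) = -5 - 5*X
a(N) = 9/2 - 1/(2*(-5 - 5*N))
a(17)*y = ((46 + 45*17)/(10*(1 + 17)))*107 = ((⅒)*(46 + 765)/18)*107 = ((⅒)*(1/18)*811)*107 = (811/180)*107 = 86777/180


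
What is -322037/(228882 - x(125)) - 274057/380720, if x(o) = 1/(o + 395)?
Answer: -96372973001223/45312776240080 ≈ -2.1268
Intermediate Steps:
x(o) = 1/(395 + o)
-322037/(228882 - x(125)) - 274057/380720 = -322037/(228882 - 1/(395 + 125)) - 274057/380720 = -322037/(228882 - 1/520) - 274057*1/380720 = -322037/(228882 - 1*1/520) - 274057/380720 = -322037/(228882 - 1/520) - 274057/380720 = -322037/119018639/520 - 274057/380720 = -322037*520/119018639 - 274057/380720 = -167459240/119018639 - 274057/380720 = -96372973001223/45312776240080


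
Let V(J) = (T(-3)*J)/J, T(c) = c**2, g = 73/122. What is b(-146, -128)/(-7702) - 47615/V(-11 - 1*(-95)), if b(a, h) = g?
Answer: -44741149717/8456796 ≈ -5290.6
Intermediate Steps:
g = 73/122 (g = 73*(1/122) = 73/122 ≈ 0.59836)
b(a, h) = 73/122
V(J) = 9 (V(J) = ((-3)**2*J)/J = (9*J)/J = 9)
b(-146, -128)/(-7702) - 47615/V(-11 - 1*(-95)) = (73/122)/(-7702) - 47615/9 = (73/122)*(-1/7702) - 47615*1/9 = -73/939644 - 47615/9 = -44741149717/8456796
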